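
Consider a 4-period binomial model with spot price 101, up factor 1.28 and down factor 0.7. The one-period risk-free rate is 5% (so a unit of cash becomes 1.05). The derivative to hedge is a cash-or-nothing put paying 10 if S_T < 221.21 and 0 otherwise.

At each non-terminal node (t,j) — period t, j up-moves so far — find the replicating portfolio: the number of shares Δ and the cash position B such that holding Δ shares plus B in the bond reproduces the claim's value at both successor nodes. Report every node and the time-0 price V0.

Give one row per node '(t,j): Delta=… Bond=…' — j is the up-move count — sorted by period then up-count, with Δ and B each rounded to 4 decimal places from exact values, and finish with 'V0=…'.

(0,0): Delta=-0.0324 Bond=10.4089
(1,0): Delta=0.0000 Bond=8.6384
(1,1): Delta=-0.0440 Bond=12.4349
(2,0): Delta=0.0000 Bond=9.0703
(2,1): Delta=0.0000 Bond=9.0703
(2,2): Delta=-0.0599 Bond=15.6762
(3,0): Delta=0.0000 Bond=9.5238
(3,1): Delta=0.0000 Bond=9.5238
(3,2): Delta=0.0000 Bond=9.5238
(3,3): Delta=-0.0814 Bond=21.0181
V0=7.1361

Risk-neutral probability p* = (R−d)/(u−d) = (1.05−0.7)/(1.28−0.7) = 0.6034.
At expiry t=4: V(4,0)=10.0000, V(4,1)=10.0000, V(4,2)=10.0000, V(4,3)=10.0000, V(4,4)=0.0000
Node (3,0) S=34.6430: V=(p*·10.0000+(1−p*)·10.0000)/1.05=9.5238; Δ=(10.0000−10.0000)/(44.3430−24.2501)=0.0000; B=V−Δ·S=9.5238
Node (3,1) S=63.3472: V=(p*·10.0000+(1−p*)·10.0000)/1.05=9.5238; Δ=(10.0000−10.0000)/(81.0844−44.3430)=0.0000; B=V−Δ·S=9.5238
Node (3,2) S=115.8349: V=(p*·10.0000+(1−p*)·10.0000)/1.05=9.5238; Δ=(10.0000−10.0000)/(148.2686−81.0844)=0.0000; B=V−Δ·S=9.5238
Node (3,3) S=211.8124: V=(p*·0.0000+(1−p*)·10.0000)/1.05=3.7767; Δ=(0.0000−10.0000)/(271.1198−148.2686)=-0.0814; B=V−Δ·S=21.0181
Node (2,0) S=49.4900: V=(p*·9.5238+(1−p*)·9.5238)/1.05=9.0703; Δ=(9.5238−9.5238)/(63.3472−34.6430)=0.0000; B=V−Δ·S=9.0703
Node (2,1) S=90.4960: V=(p*·9.5238+(1−p*)·9.5238)/1.05=9.0703; Δ=(9.5238−9.5238)/(115.8349−63.3472)=0.0000; B=V−Δ·S=9.0703
Node (2,2) S=165.4784: V=(p*·3.7767+(1−p*)·9.5238)/1.05=5.7673; Δ=(3.7767−9.5238)/(211.8124−115.8349)=-0.0599; B=V−Δ·S=15.6762
Node (1,0) S=70.7000: V=(p*·9.0703+(1−p*)·9.0703)/1.05=8.6384; Δ=(9.0703−9.0703)/(90.4960−49.4900)=0.0000; B=V−Δ·S=8.6384
Node (1,1) S=129.2800: V=(p*·5.7673+(1−p*)·9.0703)/1.05=6.7401; Δ=(5.7673−9.0703)/(165.4784−90.4960)=-0.0440; B=V−Δ·S=12.4349
Node (0,0) S=101.0000: V=(p*·6.7401+(1−p*)·8.6384)/1.05=7.1361; Δ=(6.7401−8.6384)/(129.2800−70.7000)=-0.0324; B=V−Δ·S=10.4089
Root portfolio cost Δ·101+B reproduces V0=7.1361.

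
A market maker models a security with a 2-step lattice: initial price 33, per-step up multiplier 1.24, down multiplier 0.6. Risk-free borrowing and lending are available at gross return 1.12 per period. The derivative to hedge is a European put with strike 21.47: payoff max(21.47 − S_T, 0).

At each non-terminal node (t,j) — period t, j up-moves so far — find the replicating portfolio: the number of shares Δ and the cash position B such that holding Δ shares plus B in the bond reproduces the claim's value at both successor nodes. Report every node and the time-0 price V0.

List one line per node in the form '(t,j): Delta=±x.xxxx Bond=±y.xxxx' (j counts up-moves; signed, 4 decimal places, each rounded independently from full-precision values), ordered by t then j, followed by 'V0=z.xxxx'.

(0,0): Delta=-0.0760 Bond=2.7773
(1,0): Delta=-0.7568 Bond=16.5898
(1,1): Delta=0.0000 Bond=0.0000
V0=0.2688

Under the risk-neutral measure, an up-move has probability p* = (R−d)/(u−d) = 0.8125 and values discount at R = 1.12.
At expiry t=2: V(2,0)=9.5900, V(2,1)=0.0000, V(2,2)=0.0000
(1,0): S=19.8000. Δ = (V_up−V_dn)/(S_up−S_dn) = (0.0000−9.5900)/(24.5520−11.8800) = -0.7568. V = [p*·0.0000 + (1−p*)·9.5900]/1.12 = 1.6055. B = V − Δ·S = 16.5898.
(1,1): S=40.9200. Δ = (V_up−V_dn)/(S_up−S_dn) = (0.0000−0.0000)/(50.7408−24.5520) = 0.0000. V = [p*·0.0000 + (1−p*)·0.0000]/1.12 = 0.0000. B = V − Δ·S = 0.0000.
(0,0): S=33.0000. Δ = (V_up−V_dn)/(S_up−S_dn) = (0.0000−1.6055)/(40.9200−19.8000) = -0.0760. V = [p*·0.0000 + (1−p*)·1.6055]/1.12 = 0.2688. B = V − Δ·S = 2.7773.
Each (Δ,B) replicates both successor values, so the strategy is self-financing and V0 is arbitrage-free.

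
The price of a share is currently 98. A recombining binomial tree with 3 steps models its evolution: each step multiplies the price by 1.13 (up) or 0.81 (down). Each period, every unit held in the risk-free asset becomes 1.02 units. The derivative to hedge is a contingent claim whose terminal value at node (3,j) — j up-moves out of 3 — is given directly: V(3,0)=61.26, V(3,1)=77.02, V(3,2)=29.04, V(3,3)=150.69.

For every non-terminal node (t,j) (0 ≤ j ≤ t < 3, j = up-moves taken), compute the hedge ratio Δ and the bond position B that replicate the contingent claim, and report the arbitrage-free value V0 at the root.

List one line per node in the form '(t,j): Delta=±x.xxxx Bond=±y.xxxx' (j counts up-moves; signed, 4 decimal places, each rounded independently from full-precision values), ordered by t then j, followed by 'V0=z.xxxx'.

Since d<R<u, set p* = (R−d)/(u−d) = 0.6563; price each node as the discounted p*-expectation of its children.
Terminal payoffs: V(3,0)=61.2600, V(3,1)=77.0200, V(3,2)=29.0400, V(3,3)=150.6900
Node (2,0) S=64.2978: V=(p*·77.0200+(1−p*)·61.2600)/1.02=70.1985; Δ=(77.0200−61.2600)/(72.6565−52.0812)=0.7660; B=V−Δ·S=20.9485
Node (2,1) S=89.6994: V=(p*·29.0400+(1−p*)·77.0200)/1.02=44.6403; Δ=(29.0400−77.0200)/(101.3603−72.6565)=-1.6716; B=V−Δ·S=194.5778
Node (2,2) S=125.1362: V=(p*·150.6900+(1−p*)·29.0400)/1.02=106.7381; Δ=(150.6900−29.0400)/(141.4039−101.3603)=3.0379; B=V−Δ·S=-273.4182
Node (1,0) S=79.3800: V=(p*·44.6403+(1−p*)·70.1985)/1.02=52.3784; Δ=(44.6403−70.1985)/(89.6994−64.2978)=-1.0062; B=V−Δ·S=132.2478
Node (1,1) S=110.7400: V=(p*·106.7381+(1−p*)·44.6403)/1.02=83.7176; Δ=(106.7381−44.6403)/(125.1362−89.6994)=1.7524; B=V−Δ·S=-110.3378
Node (0,0) S=98.0000: V=(p*·83.7176+(1−p*)·52.3784)/1.02=71.5145; Δ=(83.7176−52.3784)/(110.7400−79.3800)=0.9993; B=V−Δ·S=-26.4206
Root portfolio cost Δ·98+B reproduces V0=71.5145.

(0,0): Delta=0.9993 Bond=-26.4206
(1,0): Delta=-1.0062 Bond=132.2478
(1,1): Delta=1.7524 Bond=-110.3378
(2,0): Delta=0.7660 Bond=20.9485
(2,1): Delta=-1.6716 Bond=194.5778
(2,2): Delta=3.0379 Bond=-273.4182
V0=71.5145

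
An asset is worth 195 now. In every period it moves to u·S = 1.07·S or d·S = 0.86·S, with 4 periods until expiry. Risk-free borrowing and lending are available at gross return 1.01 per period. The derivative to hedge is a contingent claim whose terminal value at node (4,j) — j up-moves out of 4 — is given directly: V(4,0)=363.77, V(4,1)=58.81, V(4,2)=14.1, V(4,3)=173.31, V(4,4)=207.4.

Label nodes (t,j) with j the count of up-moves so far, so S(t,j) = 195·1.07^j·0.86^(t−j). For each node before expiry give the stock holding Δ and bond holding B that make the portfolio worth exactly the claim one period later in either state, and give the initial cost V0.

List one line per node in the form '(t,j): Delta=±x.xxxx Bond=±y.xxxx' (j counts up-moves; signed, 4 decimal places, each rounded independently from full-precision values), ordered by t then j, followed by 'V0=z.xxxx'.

Risk-neutral probability p* = (R−d)/(u−d) = (1.01−0.86)/(1.07−0.86) = 0.7143.
Payoff layer (t=4): V(4,0)=363.7700, V(4,1)=58.8100, V(4,2)=14.1000, V(4,3)=173.3100, V(4,4)=207.4000
Node (3,0) S=124.0309: V=(p*·58.8100+(1−p*)·363.7700)/1.01=144.4965; Δ=(58.8100−363.7700)/(132.7131−106.6666)=-11.7083; B=V−Δ·S=1596.6869
Node (3,1) S=154.3175: V=(p*·14.1000+(1−p*)·58.8100)/1.01=26.6082; Δ=(14.1000−58.8100)/(165.1198−132.7131)=-1.3797; B=V−Δ·S=239.5130
Node (3,2) S=191.9997: V=(p*·173.3100+(1−p*)·14.1000)/1.01=126.5559; Δ=(173.3100−14.1000)/(205.4397−165.1198)=3.9487; B=V−Δ·S=-631.5870
Node (3,3) S=238.8834: V=(p*·207.4000+(1−p*)·173.3100)/1.01=195.7030; Δ=(207.4000−173.3100)/(255.6052−205.4397)=0.6796; B=V−Δ·S=33.3696
Node (2,0) S=144.2220: V=(p*·26.6082+(1−p*)·144.4965)/1.01=59.6936; Δ=(26.6082−144.4965)/(154.3175−124.0309)=-3.8924; B=V−Δ·S=621.0663
Node (2,1) S=179.4390: V=(p*·126.5559+(1−p*)·26.6082)/1.01=97.0291; Δ=(126.5559−26.6082)/(191.9997−154.3175)=2.6524; B=V−Δ·S=-378.9122
Node (2,2) S=223.2555: V=(p*·195.7030+(1−p*)·126.5559)/1.01=174.2046; Δ=(195.7030−126.5559)/(238.8834−191.9997)=1.4749; B=V−Δ·S=-155.0673
Node (1,0) S=167.7000: V=(p*·97.0291+(1−p*)·59.6936)/1.01=85.5068; Δ=(97.0291−59.6936)/(179.4390−144.2220)=1.0602; B=V−Δ·S=-92.2812
Node (1,1) S=208.6500: V=(p*·174.2046+(1−p*)·97.0291)/1.01=150.6480; Δ=(174.2046−97.0291)/(223.2555−179.4390)=1.7613; B=V−Δ·S=-216.8544
Node (0,0) S=195.0000: V=(p*·150.6480+(1−p*)·85.5068)/1.01=130.7289; Δ=(150.6480−85.5068)/(208.6500−167.7000)=1.5908; B=V−Δ·S=-179.4674
Each (Δ,B) replicates both successor values, so the strategy is self-financing and V0 is arbitrage-free.

(0,0): Delta=1.5908 Bond=-179.4674
(1,0): Delta=1.0602 Bond=-92.2812
(1,1): Delta=1.7613 Bond=-216.8544
(2,0): Delta=-3.8924 Bond=621.0663
(2,1): Delta=2.6524 Bond=-378.9122
(2,2): Delta=1.4749 Bond=-155.0673
(3,0): Delta=-11.7083 Bond=1596.6869
(3,1): Delta=-1.3797 Bond=239.5130
(3,2): Delta=3.9487 Bond=-631.5870
(3,3): Delta=0.6796 Bond=33.3696
V0=130.7289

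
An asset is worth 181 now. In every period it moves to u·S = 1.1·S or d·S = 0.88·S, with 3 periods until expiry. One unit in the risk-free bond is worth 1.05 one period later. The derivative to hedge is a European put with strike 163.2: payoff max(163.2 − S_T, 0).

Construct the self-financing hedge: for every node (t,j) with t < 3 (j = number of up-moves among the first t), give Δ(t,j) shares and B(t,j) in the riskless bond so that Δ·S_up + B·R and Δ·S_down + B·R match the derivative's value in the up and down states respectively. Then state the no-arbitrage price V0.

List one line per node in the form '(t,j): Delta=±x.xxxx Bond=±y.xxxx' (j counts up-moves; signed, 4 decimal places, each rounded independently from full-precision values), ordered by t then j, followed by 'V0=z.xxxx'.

Risk-neutral probability p* = (R−d)/(u−d) = (1.05−0.88)/(1.1−0.88) = 0.7727.
Terminal values V(3,·): V(3,0)=39.8536, V(3,1)=9.0170, V(3,2)=0.0000, V(3,3)=0.0000
Node (2,0) S=140.1664: V=(p*·9.0170+(1−p*)·39.8536)/1.05=15.2622; Δ=(9.0170−39.8536)/(154.1830−123.3464)=-1.0000; B=V−Δ·S=155.4286
Node (2,1) S=175.2080: V=(p*·0.0000+(1−p*)·9.0170)/1.05=1.9517; Δ=(0.0000−9.0170)/(192.7288−154.1830)=-0.2339; B=V−Δ·S=42.9379
Node (2,2) S=219.0100: V=(p*·0.0000+(1−p*)·0.0000)/1.05=0.0000; Δ=(0.0000−0.0000)/(240.9110−192.7288)=0.0000; B=V−Δ·S=0.0000
Node (1,0) S=159.2800: V=(p*·1.9517+(1−p*)·15.2622)/1.05=4.7398; Δ=(1.9517−15.2622)/(175.2080−140.1664)=-0.3798; B=V−Δ·S=65.2419
Node (1,1) S=199.1000: V=(p*·0.0000+(1−p*)·1.9517)/1.05=0.4225; Δ=(0.0000−1.9517)/(219.0100−175.2080)=-0.0446; B=V−Δ·S=9.2939
Node (0,0) S=181.0000: V=(p*·0.4225+(1−p*)·4.7398)/1.05=1.3368; Δ=(0.4225−4.7398)/(199.1000−159.2800)=-0.1084; B=V−Δ·S=20.9613
Root portfolio cost Δ·181+B reproduces V0=1.3368.

(0,0): Delta=-0.1084 Bond=20.9613
(1,0): Delta=-0.3798 Bond=65.2419
(1,1): Delta=-0.0446 Bond=9.2939
(2,0): Delta=-1.0000 Bond=155.4286
(2,1): Delta=-0.2339 Bond=42.9379
(2,2): Delta=0.0000 Bond=0.0000
V0=1.3368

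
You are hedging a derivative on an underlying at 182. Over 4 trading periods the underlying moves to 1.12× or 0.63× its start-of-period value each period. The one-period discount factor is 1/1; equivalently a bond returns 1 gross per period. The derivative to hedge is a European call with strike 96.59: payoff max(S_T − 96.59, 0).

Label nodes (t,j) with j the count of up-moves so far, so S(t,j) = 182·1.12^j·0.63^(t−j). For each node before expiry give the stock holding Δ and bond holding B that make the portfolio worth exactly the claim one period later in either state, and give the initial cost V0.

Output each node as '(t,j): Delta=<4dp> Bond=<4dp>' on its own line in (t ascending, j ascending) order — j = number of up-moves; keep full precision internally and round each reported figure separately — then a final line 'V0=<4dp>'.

(0,0): Delta=0.9079 Bond=-76.3250
(1,0): Delta=0.6546 Bond=-47.2834
(1,1): Delta=0.9541 Bond=-85.7439
(2,0): Delta=0.0000 Bond=0.0000
(2,1): Delta=0.7740 Bond=-62.6186
(2,2): Delta=0.9869 Bond=-93.2440
(3,0): Delta=0.0000 Bond=0.0000
(3,1): Delta=0.0000 Bond=0.0000
(3,2): Delta=0.9152 Bond=-82.9273
(3,3): Delta=1.0000 Bond=-96.5900
V0=88.9046

The replicating-portfolio and risk-neutral prices coincide; use p* = (1−0.63)/(1.12−0.63) = 0.7551 for the latter.
At expiry t=4: V(4,0)=0.0000, V(4,1)=0.0000, V(4,2)=0.0000, V(4,3)=64.4990, V(4,4)=189.7905
Node (3,0) S=45.5086: V=(p*·0.0000+(1−p*)·0.0000)/1=0.0000; Δ=(0.0000−0.0000)/(50.9696−28.6704)=0.0000; B=V−Δ·S=0.0000
Node (3,1) S=80.9041: V=(p*·0.0000+(1−p*)·0.0000)/1=0.0000; Δ=(0.0000−0.0000)/(90.6126−50.9696)=0.0000; B=V−Δ·S=0.0000
Node (3,2) S=143.8295: V=(p*·64.4990+(1−p*)·0.0000)/1=48.7034; Δ=(64.4990−0.0000)/(161.0890−90.6126)=0.9152; B=V−Δ·S=-82.9273
Node (3,3) S=255.6969: V=(p*·189.7905+(1−p*)·64.4990)/1=159.1069; Δ=(189.7905−64.4990)/(286.3805−161.0890)=1.0000; B=V−Δ·S=-96.5900
Node (2,0) S=72.2358: V=(p*·0.0000+(1−p*)·0.0000)/1=0.0000; Δ=(0.0000−0.0000)/(80.9041−45.5086)=0.0000; B=V−Δ·S=0.0000
Node (2,1) S=128.4192: V=(p*·48.7034+(1−p*)·0.0000)/1=36.7760; Δ=(48.7034−0.0000)/(143.8295−80.9041)=0.7740; B=V−Δ·S=-62.6186
Node (2,2) S=228.3008: V=(p*·159.1069+(1−p*)·48.7034)/1=132.0693; Δ=(159.1069−48.7034)/(255.6969−143.8295)=0.9869; B=V−Δ·S=-93.2440
Node (1,0) S=114.6600: V=(p*·36.7760+(1−p*)·0.0000)/1=27.7696; Δ=(36.7760−0.0000)/(128.4192−72.2358)=0.6546; B=V−Δ·S=-47.2834
Node (1,1) S=203.8400: V=(p*·132.0693+(1−p*)·36.7760)/1=108.7322; Δ=(132.0693−36.7760)/(228.3008−128.4192)=0.9541; B=V−Δ·S=-85.7439
Node (0,0) S=182.0000: V=(p*·108.7322+(1−p*)·27.7696)/1=88.9046; Δ=(108.7322−27.7696)/(203.8400−114.6600)=0.9079; B=V−Δ·S=-76.3250
The time-0 hedge costs 88.9046, which is the no-arbitrage price.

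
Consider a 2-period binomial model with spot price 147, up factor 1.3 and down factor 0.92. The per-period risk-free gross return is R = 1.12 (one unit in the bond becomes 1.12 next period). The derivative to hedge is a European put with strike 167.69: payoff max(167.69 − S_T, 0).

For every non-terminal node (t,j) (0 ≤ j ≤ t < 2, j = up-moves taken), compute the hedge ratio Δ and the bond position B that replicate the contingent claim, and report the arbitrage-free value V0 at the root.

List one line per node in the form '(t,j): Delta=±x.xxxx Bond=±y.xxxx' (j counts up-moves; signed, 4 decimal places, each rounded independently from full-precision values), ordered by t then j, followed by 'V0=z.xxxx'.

Under the risk-neutral measure, an up-move has probability p* = (R−d)/(u−d) = 0.5263 and values discount at R = 1.12.
Terminal payoffs: V(2,0)=43.2692, V(2,1)=0.0000, V(2,2)=0.0000
  t=1,j=0: stock 135.2400 → up 175.8120 (V=0.0000), down 124.4208 (V=43.2692). Price 18.2999; hedge Δ=-0.8420, bond B=132.1663.
  t=1,j=1: stock 191.1000 → up 248.4300 (V=0.0000), down 175.8120 (V=0.0000). Price 0.0000; hedge Δ=0.0000, bond B=0.0000.
  t=0,j=0: stock 147.0000 → up 191.1000 (V=0.0000), down 135.2400 (V=18.2999). Price 7.7396; hedge Δ=-0.3276, bond B=55.8974.
Self-financing check: at every node Δ·S+B equals the discounted successor values.

(0,0): Delta=-0.3276 Bond=55.8974
(1,0): Delta=-0.8420 Bond=132.1663
(1,1): Delta=0.0000 Bond=0.0000
V0=7.7396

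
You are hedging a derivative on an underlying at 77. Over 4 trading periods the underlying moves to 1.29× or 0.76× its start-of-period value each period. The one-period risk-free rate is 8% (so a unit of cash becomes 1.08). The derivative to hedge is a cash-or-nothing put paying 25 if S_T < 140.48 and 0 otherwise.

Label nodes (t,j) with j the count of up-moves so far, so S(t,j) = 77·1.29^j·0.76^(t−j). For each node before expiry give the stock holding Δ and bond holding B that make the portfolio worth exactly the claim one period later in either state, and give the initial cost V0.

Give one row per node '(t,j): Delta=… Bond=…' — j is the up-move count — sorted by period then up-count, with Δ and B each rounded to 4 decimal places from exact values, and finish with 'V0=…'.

(0,0): Delta=-0.1070 Bond=24.1754
(1,0): Delta=0.0000 Bond=19.8458
(1,1): Delta=-0.1484 Bond=30.2200
(2,0): Delta=0.0000 Bond=21.4335
(2,1): Delta=0.0000 Bond=21.4335
(2,2): Delta=-0.2058 Bond=39.9903
(3,0): Delta=0.0000 Bond=23.1481
(3,1): Delta=0.0000 Bond=23.1481
(3,2): Delta=0.0000 Bond=23.1481
(3,3): Delta=-0.2854 Bond=56.3417
V0=15.9338

Under the risk-neutral measure, an up-move has probability p* = (R−d)/(u−d) = 0.6038 and values discount at R = 1.08.
Payoff layer (t=4): V(4,0)=25.0000, V(4,1)=25.0000, V(4,2)=25.0000, V(4,3)=25.0000, V(4,4)=0.0000
Node (3,0) S=33.8012: V=(p*·25.0000+(1−p*)·25.0000)/1.08=23.1481; Δ=(25.0000−25.0000)/(43.6035−25.6889)=0.0000; B=V−Δ·S=23.1481
Node (3,1) S=57.3730: V=(p*·25.0000+(1−p*)·25.0000)/1.08=23.1481; Δ=(25.0000−25.0000)/(74.0112−43.6035)=0.0000; B=V−Δ·S=23.1481
Node (3,2) S=97.3831: V=(p*·25.0000+(1−p*)·25.0000)/1.08=23.1481; Δ=(25.0000−25.0000)/(125.6242−74.0112)=0.0000; B=V−Δ·S=23.1481
Node (3,3) S=165.2951: V=(p*·0.0000+(1−p*)·25.0000)/1.08=9.1719; Δ=(0.0000−25.0000)/(213.2306−125.6242)=-0.2854; B=V−Δ·S=56.3417
Node (2,0) S=44.4752: V=(p*·23.1481+(1−p*)·23.1481)/1.08=21.4335; Δ=(23.1481−23.1481)/(57.3730−33.8012)=0.0000; B=V−Δ·S=21.4335
Node (2,1) S=75.4908: V=(p*·23.1481+(1−p*)·23.1481)/1.08=21.4335; Δ=(23.1481−23.1481)/(97.3831−57.3730)=0.0000; B=V−Δ·S=21.4335
Node (2,2) S=128.1357: V=(p*·9.1719+(1−p*)·23.1481)/1.08=13.6201; Δ=(9.1719−23.1481)/(165.2951−97.3831)=-0.2058; B=V−Δ·S=39.9903
Node (1,0) S=58.5200: V=(p*·21.4335+(1−p*)·21.4335)/1.08=19.8458; Δ=(21.4335−21.4335)/(75.4908−44.4752)=0.0000; B=V−Δ·S=19.8458
Node (1,1) S=99.3300: V=(p*·13.6201+(1−p*)·21.4335)/1.08=15.4777; Δ=(13.6201−21.4335)/(128.1357−75.4908)=-0.1484; B=V−Δ·S=30.2200
Node (0,0) S=77.0000: V=(p*·15.4777+(1−p*)·19.8458)/1.08=15.9338; Δ=(15.4777−19.8458)/(99.3300−58.5200)=-0.1070; B=V−Δ·S=24.1754
The time-0 hedge costs 15.9338, which is the no-arbitrage price.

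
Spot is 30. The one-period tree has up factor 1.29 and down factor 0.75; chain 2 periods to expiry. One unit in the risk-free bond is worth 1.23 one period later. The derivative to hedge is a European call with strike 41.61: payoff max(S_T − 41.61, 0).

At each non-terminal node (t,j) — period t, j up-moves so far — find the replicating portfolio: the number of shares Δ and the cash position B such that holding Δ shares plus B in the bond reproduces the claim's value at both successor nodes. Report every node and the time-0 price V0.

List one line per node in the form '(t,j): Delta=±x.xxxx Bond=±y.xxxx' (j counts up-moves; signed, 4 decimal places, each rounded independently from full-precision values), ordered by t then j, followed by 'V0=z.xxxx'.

Under the risk-neutral measure, an up-move has probability p* = (R−d)/(u−d) = 0.8889 and values discount at R = 1.23.
Terminal values V(2,·): V(2,0)=0.0000, V(2,1)=0.0000, V(2,2)=8.3130
Node (1,0) S=22.5000: V=(p*·0.0000+(1−p*)·0.0000)/1.23=0.0000; Δ=(0.0000−0.0000)/(29.0250−16.8750)=0.0000; B=V−Δ·S=0.0000
Node (1,1) S=38.7000: V=(p*·8.3130+(1−p*)·0.0000)/1.23=6.0076; Δ=(8.3130−0.0000)/(49.9230−29.0250)=0.3978; B=V−Δ·S=-9.3869
Node (0,0) S=30.0000: V=(p*·6.0076+(1−p*)·0.0000)/1.23=4.3415; Δ=(6.0076−0.0000)/(38.7000−22.5000)=0.3708; B=V−Δ·S=-6.7836
Check: Δ(0,0)·S0 + B(0,0) = 4.3415 = V0.

(0,0): Delta=0.3708 Bond=-6.7836
(1,0): Delta=0.0000 Bond=0.0000
(1,1): Delta=0.3978 Bond=-9.3869
V0=4.3415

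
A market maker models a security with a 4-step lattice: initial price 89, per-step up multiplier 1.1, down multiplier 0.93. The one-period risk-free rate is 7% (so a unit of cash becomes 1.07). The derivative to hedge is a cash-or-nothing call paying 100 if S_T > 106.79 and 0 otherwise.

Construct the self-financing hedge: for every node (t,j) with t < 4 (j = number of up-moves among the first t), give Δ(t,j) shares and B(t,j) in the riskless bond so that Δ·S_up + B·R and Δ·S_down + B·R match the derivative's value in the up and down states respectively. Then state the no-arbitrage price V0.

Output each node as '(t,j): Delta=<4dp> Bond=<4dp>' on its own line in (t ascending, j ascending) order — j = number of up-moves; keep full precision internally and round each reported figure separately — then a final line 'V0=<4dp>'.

(0,0): Delta=1.9371 Bond=-107.2388
(1,0): Delta=4.2099 Bond=-302.8593
(1,1): Delta=1.5254 Bond=-74.4355
(2,0): Delta=0.0000 Bond=0.0000
(2,1): Delta=4.9726 Bond=-393.5008
(2,2): Delta=0.9009 Bond=-12.3913
(3,0): Delta=0.0000 Bond=0.0000
(3,1): Delta=0.0000 Bond=0.0000
(3,2): Delta=5.8734 Bond=-511.2699
(3,3): Delta=0.0000 Bond=93.4579
V0=65.1668

No-arbitrage ⇒ martingale measure with p* = (R−d)/(u−d) = 0.8235.
Terminal values V(4,·): V(4,0)=0.0000, V(4,1)=0.0000, V(4,2)=0.0000, V(4,3)=100.0000, V(4,4)=100.0000
Node (3,0) S=71.5878: V=(p*·0.0000+(1−p*)·0.0000)/1.07=0.0000; Δ=(0.0000−0.0000)/(78.7466−66.5766)=0.0000; B=V−Δ·S=0.0000
Node (3,1) S=84.6737: V=(p*·0.0000+(1−p*)·0.0000)/1.07=0.0000; Δ=(0.0000−0.0000)/(93.1411−78.7466)=0.0000; B=V−Δ·S=0.0000
Node (3,2) S=100.1517: V=(p*·100.0000+(1−p*)·0.0000)/1.07=76.9654; Δ=(100.0000−0.0000)/(110.1669−93.1411)=5.8734; B=V−Δ·S=-511.2699
Node (3,3) S=118.4590: V=(p*·100.0000+(1−p*)·100.0000)/1.07=93.4579; Δ=(100.0000−100.0000)/(130.3049−110.1669)=0.0000; B=V−Δ·S=93.4579
Node (2,0) S=76.9761: V=(p*·0.0000+(1−p*)·0.0000)/1.07=0.0000; Δ=(0.0000−0.0000)/(84.6737−71.5878)=0.0000; B=V−Δ·S=0.0000
Node (2,1) S=91.0470: V=(p*·76.9654+(1−p*)·0.0000)/1.07=59.2367; Δ=(76.9654−0.0000)/(100.1517−84.6737)=4.9726; B=V−Δ·S=-393.5008
Node (2,2) S=107.6900: V=(p*·93.4579+(1−p*)·76.9654)/1.07=84.6238; Δ=(93.4579−76.9654)/(118.4590−100.1517)=0.9009; B=V−Δ·S=-12.3913
Node (1,0) S=82.7700: V=(p*·59.2367+(1−p*)·0.0000)/1.07=45.5917; Δ=(59.2367−0.0000)/(91.0470−76.9761)=4.2099; B=V−Δ·S=-302.8593
Node (1,1) S=97.9000: V=(p*·84.6238+(1−p*)·59.2367)/1.07=74.9007; Δ=(84.6238−59.2367)/(107.6900−91.0470)=1.5254; B=V−Δ·S=-74.4355
Node (0,0) S=89.0000: V=(p*·74.9007+(1−p*)·45.5917)/1.07=65.1668; Δ=(74.9007−45.5917)/(97.9000−82.7700)=1.9371; B=V−Δ·S=-107.2388
Each (Δ,B) replicates both successor values, so the strategy is self-financing and V0 is arbitrage-free.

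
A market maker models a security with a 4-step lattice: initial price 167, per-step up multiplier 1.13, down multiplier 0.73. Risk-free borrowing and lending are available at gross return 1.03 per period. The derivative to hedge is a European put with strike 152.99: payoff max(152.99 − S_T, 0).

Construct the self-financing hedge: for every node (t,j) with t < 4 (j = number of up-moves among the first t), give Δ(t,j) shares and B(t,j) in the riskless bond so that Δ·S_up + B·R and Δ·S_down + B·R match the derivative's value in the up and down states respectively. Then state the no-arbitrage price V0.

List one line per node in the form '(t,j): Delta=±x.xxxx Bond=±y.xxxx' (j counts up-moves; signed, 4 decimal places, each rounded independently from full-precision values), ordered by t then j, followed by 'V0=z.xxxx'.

(0,0): Delta=-0.3105 Bond=62.9099
(1,0): Delta=-0.7509 Bond=118.4814
(1,1): Delta=-0.2157 Bond=46.9025
(2,0): Delta=-1.0000 Bond=144.2077
(2,1): Delta=-0.6972 Bond=114.6452
(2,2): Delta=-0.1120 Bond=26.1977
(3,0): Delta=-1.0000 Bond=148.5340
(3,1): Delta=-1.0000 Bond=148.5340
(3,2): Delta=-0.6320 Bond=107.9347
(3,3): Delta=0.0000 Bond=0.0000
V0=11.0560

Since d<R<u, set p* = (R−d)/(u−d) = 0.7500; price each node as the discounted p*-expectation of its children.
Terminal values V(4,·): V(4,0)=105.5649, V(4,1)=79.5786, V(4,2)=39.3532, V(4,3)=0.0000, V(4,4)=0.0000
  t=3,j=0: stock 64.9658 → up 73.4114 (V=79.5786), down 47.4251 (V=105.5649). Price 83.5681; hedge Δ=-1.0000, bond B=148.5340.
  t=3,j=1: stock 100.5636 → up 113.6368 (V=39.3532), down 73.4114 (V=79.5786). Price 47.9704; hedge Δ=-1.0000, bond B=148.5340.
  t=3,j=2: stock 155.6669 → up 175.9036 (V=0.0000), down 113.6368 (V=39.3532). Price 9.5517; hedge Δ=-0.6320, bond B=107.9347.
  t=3,j=3: stock 240.9638 → up 272.2891 (V=0.0000), down 175.9036 (V=0.0000). Price 0.0000; hedge Δ=0.0000, bond B=0.0000.
  t=2,j=0: stock 88.9943 → up 100.5636 (V=47.9704), down 64.9658 (V=83.5681). Price 55.2134; hedge Δ=-1.0000, bond B=144.2077.
  t=2,j=1: stock 137.7583 → up 155.6669 (V=9.5517), down 100.5636 (V=47.9704). Price 18.5985; hedge Δ=-0.6972, bond B=114.6452.
  t=2,j=2: stock 213.2423 → up 240.9638 (V=0.0000), down 155.6669 (V=9.5517). Price 2.3184; hedge Δ=-0.1120, bond B=26.1977.
  t=1,j=0: stock 121.9100 → up 137.7583 (V=18.5985), down 88.9943 (V=55.2134). Price 26.9439; hedge Δ=-0.7509, bond B=118.4814.
  t=1,j=1: stock 188.7100 → up 213.2423 (V=2.3184), down 137.7583 (V=18.5985). Price 6.2023; hedge Δ=-0.2157, bond B=46.9025.
  t=0,j=0: stock 167.0000 → up 188.7100 (V=6.2023), down 121.9100 (V=26.9439). Price 11.0560; hedge Δ=-0.3105, bond B=62.9099.
Each (Δ,B) replicates both successor values, so the strategy is self-financing and V0 is arbitrage-free.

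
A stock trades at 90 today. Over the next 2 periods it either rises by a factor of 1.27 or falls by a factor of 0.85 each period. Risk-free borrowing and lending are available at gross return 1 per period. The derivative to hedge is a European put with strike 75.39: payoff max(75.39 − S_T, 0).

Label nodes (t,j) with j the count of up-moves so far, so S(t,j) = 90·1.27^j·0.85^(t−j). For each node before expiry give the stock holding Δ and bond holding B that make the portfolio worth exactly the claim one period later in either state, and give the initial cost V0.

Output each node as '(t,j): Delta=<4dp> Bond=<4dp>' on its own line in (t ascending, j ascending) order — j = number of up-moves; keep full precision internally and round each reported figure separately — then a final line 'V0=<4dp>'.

Risk-neutral probability p* = (R−d)/(u−d) = (1−0.85)/(1.27−0.85) = 0.3571.
Terminal payoffs: V(2,0)=10.3650, V(2,1)=0.0000, V(2,2)=0.0000
(1,0): S=76.5000. Δ = (V_up−V_dn)/(S_up−S_dn) = (0.0000−10.3650)/(97.1550−65.0250) = -0.3226. V = [p*·0.0000 + (1−p*)·10.3650]/1 = 6.6632. B = V − Δ·S = 31.3418.
(1,1): S=114.3000. Δ = (V_up−V_dn)/(S_up−S_dn) = (0.0000−0.0000)/(145.1610−97.1550) = 0.0000. V = [p*·0.0000 + (1−p*)·0.0000]/1 = 0.0000. B = V − Δ·S = 0.0000.
(0,0): S=90.0000. Δ = (V_up−V_dn)/(S_up−S_dn) = (0.0000−6.6632)/(114.3000−76.5000) = -0.1763. V = [p*·0.0000 + (1−p*)·6.6632]/1 = 4.2835. B = V − Δ·S = 20.1483.
Root portfolio cost Δ·90+B reproduces V0=4.2835.

(0,0): Delta=-0.1763 Bond=20.1483
(1,0): Delta=-0.3226 Bond=31.3418
(1,1): Delta=0.0000 Bond=0.0000
V0=4.2835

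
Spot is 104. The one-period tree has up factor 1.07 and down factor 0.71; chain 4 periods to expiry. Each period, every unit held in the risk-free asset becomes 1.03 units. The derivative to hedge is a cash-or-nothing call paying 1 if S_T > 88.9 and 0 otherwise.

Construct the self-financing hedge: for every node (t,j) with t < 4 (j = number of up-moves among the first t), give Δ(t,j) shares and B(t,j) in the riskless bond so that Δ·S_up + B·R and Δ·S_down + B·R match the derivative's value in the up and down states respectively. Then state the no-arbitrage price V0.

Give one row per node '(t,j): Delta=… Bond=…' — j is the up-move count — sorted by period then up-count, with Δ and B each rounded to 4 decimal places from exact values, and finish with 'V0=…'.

Since d<R<u, set p* = (R−d)/(u−d) = 0.8889; price each node as the discounted p*-expectation of its children.
Payoff layer (t=4): V(4,0)=0.0000, V(4,1)=0.0000, V(4,2)=0.0000, V(4,3)=1.0000, V(4,4)=1.0000
(3,0): S=37.2227. Δ = (V_up−V_dn)/(S_up−S_dn) = (0.0000−0.0000)/(39.8283−26.4281) = 0.0000. V = [p*·0.0000 + (1−p*)·0.0000]/1.03 = 0.0000. B = V − Δ·S = 0.0000.
(3,1): S=56.0962. Δ = (V_up−V_dn)/(S_up−S_dn) = (0.0000−0.0000)/(60.0230−39.8283) = 0.0000. V = [p*·0.0000 + (1−p*)·0.0000]/1.03 = 0.0000. B = V − Δ·S = 0.0000.
(3,2): S=84.5394. Δ = (V_up−V_dn)/(S_up−S_dn) = (1.0000−0.0000)/(90.4572−60.0230) = 0.0329. V = [p*·1.0000 + (1−p*)·0.0000]/1.03 = 0.8630. B = V − Δ·S = -1.9148.
(3,3): S=127.4045. Δ = (V_up−V_dn)/(S_up−S_dn) = (1.0000−1.0000)/(136.3228−90.4572) = 0.0000. V = [p*·1.0000 + (1−p*)·1.0000]/1.03 = 0.9709. B = V − Δ·S = 0.9709.
(2,0): S=52.4264. Δ = (V_up−V_dn)/(S_up−S_dn) = (0.0000−0.0000)/(56.0962−37.2227) = 0.0000. V = [p*·0.0000 + (1−p*)·0.0000]/1.03 = 0.0000. B = V − Δ·S = 0.0000.
(2,1): S=79.0088. Δ = (V_up−V_dn)/(S_up−S_dn) = (0.8630−0.0000)/(84.5394−56.0962) = 0.0303. V = [p*·0.8630 + (1−p*)·0.0000]/1.03 = 0.7448. B = V − Δ·S = -1.6525.
(2,2): S=119.0696. Δ = (V_up−V_dn)/(S_up−S_dn) = (0.9709−0.8630)/(127.4045−84.5394) = 0.0025. V = [p*·0.9709 + (1−p*)·0.8630]/1.03 = 0.9310. B = V − Δ·S = 0.6313.
(1,0): S=73.8400. Δ = (V_up−V_dn)/(S_up−S_dn) = (0.7448−0.0000)/(79.0088−52.4264) = 0.0280. V = [p*·0.7448 + (1−p*)·0.0000]/1.03 = 0.6427. B = V − Δ·S = -1.4261.
(1,1): S=111.2800. Δ = (V_up−V_dn)/(S_up−S_dn) = (0.9310−0.7448)/(119.0696−79.0088) = 0.0046. V = [p*·0.9310 + (1−p*)·0.7448]/1.03 = 0.8838. B = V − Δ·S = 0.3666.
(0,0): S=104.0000. Δ = (V_up−V_dn)/(S_up−S_dn) = (0.8838−0.6427)/(111.2800−73.8400) = 0.0064. V = [p*·0.8838 + (1−p*)·0.6427]/1.03 = 0.8320. B = V − Δ·S = 0.1625.
Root portfolio cost Δ·104+B reproduces V0=0.8320.

(0,0): Delta=0.0064 Bond=0.1625
(1,0): Delta=0.0280 Bond=-1.4261
(1,1): Delta=0.0046 Bond=0.3666
(2,0): Delta=0.0000 Bond=0.0000
(2,1): Delta=0.0303 Bond=-1.6525
(2,2): Delta=0.0025 Bond=0.6313
(3,0): Delta=0.0000 Bond=0.0000
(3,1): Delta=0.0000 Bond=0.0000
(3,2): Delta=0.0329 Bond=-1.9148
(3,3): Delta=0.0000 Bond=0.9709
V0=0.8320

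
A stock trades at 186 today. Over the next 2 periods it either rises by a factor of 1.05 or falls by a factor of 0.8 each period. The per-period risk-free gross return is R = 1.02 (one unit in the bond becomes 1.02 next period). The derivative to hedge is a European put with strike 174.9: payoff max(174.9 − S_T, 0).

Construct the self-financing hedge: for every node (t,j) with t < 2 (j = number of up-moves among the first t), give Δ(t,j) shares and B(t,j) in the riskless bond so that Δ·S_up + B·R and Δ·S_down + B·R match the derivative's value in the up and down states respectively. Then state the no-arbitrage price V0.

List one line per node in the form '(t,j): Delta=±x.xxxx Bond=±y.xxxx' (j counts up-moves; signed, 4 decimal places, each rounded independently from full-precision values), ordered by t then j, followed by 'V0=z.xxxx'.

Risk-neutral probability p* = (R−d)/(u−d) = (1.02−0.8)/(1.05−0.8) = 0.8800.
Terminal payoffs: V(2,0)=55.8600, V(2,1)=18.6600, V(2,2)=0.0000
Node (1,0) S=148.8000: V=(p*·18.6600+(1−p*)·55.8600)/1.02=22.6706; Δ=(18.6600−55.8600)/(156.2400−119.0400)=-1.0000; B=V−Δ·S=171.4706
Node (1,1) S=195.3000: V=(p*·0.0000+(1−p*)·18.6600)/1.02=2.1953; Δ=(0.0000−18.6600)/(205.0650−156.2400)=-0.3822; B=V−Δ·S=76.8353
Node (0,0) S=186.0000: V=(p*·2.1953+(1−p*)·22.6706)/1.02=4.5611; Δ=(2.1953−22.6706)/(195.3000−148.8000)=-0.4403; B=V−Δ·S=86.4623
The time-0 hedge costs 4.5611, which is the no-arbitrage price.

(0,0): Delta=-0.4403 Bond=86.4623
(1,0): Delta=-1.0000 Bond=171.4706
(1,1): Delta=-0.3822 Bond=76.8353
V0=4.5611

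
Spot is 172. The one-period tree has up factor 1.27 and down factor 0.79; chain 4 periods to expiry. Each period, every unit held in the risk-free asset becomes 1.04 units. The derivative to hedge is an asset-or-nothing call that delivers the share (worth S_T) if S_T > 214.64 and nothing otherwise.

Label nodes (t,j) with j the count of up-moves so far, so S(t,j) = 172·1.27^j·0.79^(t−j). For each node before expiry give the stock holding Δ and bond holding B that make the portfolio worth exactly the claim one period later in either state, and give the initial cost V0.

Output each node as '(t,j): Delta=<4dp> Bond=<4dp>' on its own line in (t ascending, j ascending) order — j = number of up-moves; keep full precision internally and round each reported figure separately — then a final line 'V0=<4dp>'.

Risk-neutral probability p* = (R−d)/(u−d) = (1.04−0.79)/(1.27−0.79) = 0.5208.
Terminal payoffs: V(4,0)=0.0000, V(4,1)=0.0000, V(4,2)=0.0000, V(4,3)=278.3343, V(4,4)=447.4488
Node (3,0) S=84.8027: V=(p*·0.0000+(1−p*)·0.0000)/1.04=0.0000; Δ=(0.0000−0.0000)/(107.6994−66.9941)=0.0000; B=V−Δ·S=0.0000
Node (3,1) S=136.3284: V=(p*·0.0000+(1−p*)·0.0000)/1.04=0.0000; Δ=(0.0000−0.0000)/(173.1371−107.6994)=0.0000; B=V−Δ·S=0.0000
Node (3,2) S=219.1609: V=(p*·278.3343+(1−p*)·0.0000)/1.04=139.3902; Δ=(278.3343−0.0000)/(278.3343−173.1371)=2.6458; B=V−Δ·S=-440.4729
Node (3,3) S=352.3219: V=(p*·447.4488+(1−p*)·278.3343)/1.04=352.3219; Δ=(447.4488−278.3343)/(447.4488−278.3343)=1.0000; B=V−Δ·S=0.0000
Node (2,0) S=107.3452: V=(p*·0.0000+(1−p*)·0.0000)/1.04=0.0000; Δ=(0.0000−0.0000)/(136.3284−84.8027)=0.0000; B=V−Δ·S=0.0000
Node (2,1) S=172.5676: V=(p*·139.3902+(1−p*)·0.0000)/1.04=69.8068; Δ=(139.3902−0.0000)/(219.1609−136.3284)=1.6828; B=V−Δ·S=-220.5894
Node (2,2) S=277.4188: V=(p*·352.3219+(1−p*)·139.3902)/1.04=240.6655; Δ=(352.3219−139.3902)/(352.3219−219.1609)=1.5991; B=V−Δ·S=-202.9423
Node (1,0) S=135.8800: V=(p*·69.8068+(1−p*)·0.0000)/1.04=34.9593; Δ=(69.8068−0.0000)/(172.5676−107.3452)=1.0703; B=V−Δ·S=-110.4715
Node (1,1) S=218.4400: V=(p*·240.6655+(1−p*)·69.8068)/1.04=152.6882; Δ=(240.6655−69.8068)/(277.4188−172.5676)=1.6295; B=V−Δ·S=-203.2675
Node (0,0) S=172.0000: V=(p*·152.6882+(1−p*)·34.9593)/1.04=92.5735; Δ=(152.6882−34.9593)/(218.4400−135.8800)=1.4260; B=V−Δ·S=-152.6949
Check: Δ(0,0)·S0 + B(0,0) = 92.5735 = V0.

(0,0): Delta=1.4260 Bond=-152.6949
(1,0): Delta=1.0703 Bond=-110.4715
(1,1): Delta=1.6295 Bond=-203.2675
(2,0): Delta=0.0000 Bond=0.0000
(2,1): Delta=1.6828 Bond=-220.5894
(2,2): Delta=1.5991 Bond=-202.9423
(3,0): Delta=0.0000 Bond=0.0000
(3,1): Delta=0.0000 Bond=0.0000
(3,2): Delta=2.6458 Bond=-440.4729
(3,3): Delta=1.0000 Bond=0.0000
V0=92.5735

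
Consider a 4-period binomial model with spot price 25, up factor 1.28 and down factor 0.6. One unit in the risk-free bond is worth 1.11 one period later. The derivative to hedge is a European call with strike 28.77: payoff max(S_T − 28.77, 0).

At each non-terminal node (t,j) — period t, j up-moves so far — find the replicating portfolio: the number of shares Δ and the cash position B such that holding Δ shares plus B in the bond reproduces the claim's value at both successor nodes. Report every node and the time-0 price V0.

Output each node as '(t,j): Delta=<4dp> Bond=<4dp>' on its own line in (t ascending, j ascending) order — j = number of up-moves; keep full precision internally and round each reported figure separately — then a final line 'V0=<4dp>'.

(0,0): Delta=0.6957 Bond=-8.6542
(1,0): Delta=0.1203 Bond=-0.9752
(1,1): Delta=0.7856 Bond=-12.4831
(2,0): Delta=0.0000 Bond=0.0000
(2,1): Delta=0.1391 Bond=-1.4433
(2,2): Delta=0.8866 Bond=-17.9939
(3,0): Delta=0.0000 Bond=0.0000
(3,1): Delta=0.0000 Bond=0.0000
(3,2): Delta=0.1608 Bond=-2.1362
(3,3): Delta=1.0000 Bond=-25.9189
V0=8.7376

Risk-neutral probability p* = (R−d)/(u−d) = (1.11−0.6)/(1.28−0.6) = 0.7500.
Terminal values V(4,·): V(4,0)=0.0000, V(4,1)=0.0000, V(4,2)=0.0000, V(4,3)=2.6873, V(4,4)=38.3389
  t=3,j=0: stock 5.4000 → up 6.9120 (V=0.0000), down 3.2400 (V=0.0000). Price 0.0000; hedge Δ=0.0000, bond B=0.0000.
  t=3,j=1: stock 11.5200 → up 14.7456 (V=0.0000), down 6.9120 (V=0.0000). Price 0.0000; hedge Δ=0.0000, bond B=0.0000.
  t=3,j=2: stock 24.5760 → up 31.4573 (V=2.6873), down 14.7456 (V=0.0000). Price 1.8157; hedge Δ=0.1608, bond B=-2.1362.
  t=3,j=3: stock 52.4288 → up 67.1089 (V=38.3389), down 31.4573 (V=2.6873). Price 26.5099; hedge Δ=1.0000, bond B=-25.9189.
  t=2,j=0: stock 9.0000 → up 11.5200 (V=0.0000), down 5.4000 (V=0.0000). Price 0.0000; hedge Δ=0.0000, bond B=0.0000.
  t=2,j=1: stock 19.2000 → up 24.5760 (V=1.8157), down 11.5200 (V=0.0000). Price 1.2268; hedge Δ=0.1391, bond B=-1.4433.
  t=2,j=2: stock 40.9600 → up 52.4288 (V=26.5099), down 24.5760 (V=1.8157). Price 18.3210; hedge Δ=0.8866, bond B=-17.9939.
  t=1,j=0: stock 15.0000 → up 19.2000 (V=1.2268), down 9.0000 (V=0.0000). Price 0.8289; hedge Δ=0.1203, bond B=-0.9752.
  t=1,j=1: stock 32.0000 → up 40.9600 (V=18.3210), down 19.2000 (V=1.2268). Price 12.6554; hedge Δ=0.7856, bond B=-12.4831.
  t=0,j=0: stock 25.0000 → up 32.0000 (V=12.6554), down 15.0000 (V=0.8289). Price 8.7376; hedge Δ=0.6957, bond B=-8.6542.
Root portfolio cost Δ·25+B reproduces V0=8.7376.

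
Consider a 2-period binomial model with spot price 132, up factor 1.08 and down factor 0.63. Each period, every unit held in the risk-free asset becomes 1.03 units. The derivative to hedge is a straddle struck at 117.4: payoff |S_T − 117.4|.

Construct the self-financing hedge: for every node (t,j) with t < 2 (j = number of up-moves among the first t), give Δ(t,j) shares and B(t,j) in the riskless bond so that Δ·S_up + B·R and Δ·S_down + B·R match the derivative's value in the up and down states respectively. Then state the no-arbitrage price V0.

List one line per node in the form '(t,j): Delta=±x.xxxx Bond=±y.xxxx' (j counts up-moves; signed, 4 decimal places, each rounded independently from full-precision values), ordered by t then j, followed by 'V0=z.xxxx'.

(0,0): Delta=0.0625 Bond=24.8791
(1,0): Delta=-1.0000 Bond=113.9806
(1,1): Delta=0.1399 Bond=14.5811
V0=33.1253

Under the risk-neutral measure, an up-move has probability p* = (R−d)/(u−d) = 0.8889 and values discount at R = 1.03.
Terminal values V(2,·): V(2,0)=65.0092, V(2,1)=27.5872, V(2,2)=36.5648
Node (1,0) S=83.1600: V=(p*·27.5872+(1−p*)·65.0092)/1.03=30.8206; Δ=(27.5872−65.0092)/(89.8128−52.3908)=-1.0000; B=V−Δ·S=113.9806
Node (1,1) S=142.5600: V=(p*·36.5648+(1−p*)·27.5872)/1.03=34.5313; Δ=(36.5648−27.5872)/(153.9648−89.8128)=0.1399; B=V−Δ·S=14.5811
Node (0,0) S=132.0000: V=(p*·34.5313+(1−p*)·30.8206)/1.03=33.1253; Δ=(34.5313−30.8206)/(142.5600−83.1600)=0.0625; B=V−Δ·S=24.8791
Check: Δ(0,0)·S0 + B(0,0) = 33.1253 = V0.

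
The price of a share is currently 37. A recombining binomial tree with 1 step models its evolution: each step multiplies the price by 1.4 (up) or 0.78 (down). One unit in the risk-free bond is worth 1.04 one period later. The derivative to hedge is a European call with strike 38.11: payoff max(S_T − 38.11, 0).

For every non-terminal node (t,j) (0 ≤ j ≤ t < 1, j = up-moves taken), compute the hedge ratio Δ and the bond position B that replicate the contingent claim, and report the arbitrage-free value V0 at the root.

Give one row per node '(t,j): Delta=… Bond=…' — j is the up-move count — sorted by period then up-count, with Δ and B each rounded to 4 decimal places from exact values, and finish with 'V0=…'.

(0,0): Delta=0.5968 Bond=-16.5605
V0=5.5202

Risk-neutral probability p* = (R−d)/(u−d) = (1.04−0.78)/(1.4−0.78) = 0.4194.
Terminal values V(1,·): V(1,0)=0.0000, V(1,1)=13.6900
Node (0,0) S=37.0000: V=(p*·13.6900+(1−p*)·0.0000)/1.04=5.5202; Δ=(13.6900−0.0000)/(51.8000−28.8600)=0.5968; B=V−Δ·S=-16.5605
Self-financing check: at every node Δ·S+B equals the discounted successor values.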